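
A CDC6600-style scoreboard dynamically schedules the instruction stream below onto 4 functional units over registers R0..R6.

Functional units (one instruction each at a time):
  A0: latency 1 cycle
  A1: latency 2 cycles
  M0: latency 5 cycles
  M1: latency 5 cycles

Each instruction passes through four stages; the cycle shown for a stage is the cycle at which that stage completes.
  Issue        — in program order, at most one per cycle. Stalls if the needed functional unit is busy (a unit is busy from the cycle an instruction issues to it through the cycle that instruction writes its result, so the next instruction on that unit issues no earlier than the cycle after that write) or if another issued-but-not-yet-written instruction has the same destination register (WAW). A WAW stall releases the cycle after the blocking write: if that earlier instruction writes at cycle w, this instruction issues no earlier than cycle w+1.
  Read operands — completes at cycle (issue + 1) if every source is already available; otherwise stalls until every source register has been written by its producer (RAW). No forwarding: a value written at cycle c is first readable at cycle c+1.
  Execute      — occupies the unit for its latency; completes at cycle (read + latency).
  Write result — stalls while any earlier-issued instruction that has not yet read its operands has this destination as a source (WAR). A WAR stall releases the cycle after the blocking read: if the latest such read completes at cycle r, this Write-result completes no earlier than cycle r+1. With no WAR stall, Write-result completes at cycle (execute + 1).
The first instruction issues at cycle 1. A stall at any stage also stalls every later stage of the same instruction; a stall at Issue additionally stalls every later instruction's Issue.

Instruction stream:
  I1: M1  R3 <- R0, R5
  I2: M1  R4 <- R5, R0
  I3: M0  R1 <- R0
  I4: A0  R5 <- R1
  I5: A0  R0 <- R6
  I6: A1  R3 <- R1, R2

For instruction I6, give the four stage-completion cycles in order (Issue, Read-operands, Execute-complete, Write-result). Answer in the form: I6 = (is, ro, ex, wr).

I6 = (22, 23, 25, 26)

  I1 | 1 | 2 | 7 | 8
  I2 | 9 | 10 | 15 | 16   struct: M1 busy until I1 writes@8
  I3 | 10 | 11 | 16 | 17
  I4 | 11 | 18 | 19 | 20   RAW R1: wait I3 write@17
  I5 | 21 | 22 | 23 | 24   struct: A0 busy until I4 writes@20
  I6 | 22 | 23 | 25 | 26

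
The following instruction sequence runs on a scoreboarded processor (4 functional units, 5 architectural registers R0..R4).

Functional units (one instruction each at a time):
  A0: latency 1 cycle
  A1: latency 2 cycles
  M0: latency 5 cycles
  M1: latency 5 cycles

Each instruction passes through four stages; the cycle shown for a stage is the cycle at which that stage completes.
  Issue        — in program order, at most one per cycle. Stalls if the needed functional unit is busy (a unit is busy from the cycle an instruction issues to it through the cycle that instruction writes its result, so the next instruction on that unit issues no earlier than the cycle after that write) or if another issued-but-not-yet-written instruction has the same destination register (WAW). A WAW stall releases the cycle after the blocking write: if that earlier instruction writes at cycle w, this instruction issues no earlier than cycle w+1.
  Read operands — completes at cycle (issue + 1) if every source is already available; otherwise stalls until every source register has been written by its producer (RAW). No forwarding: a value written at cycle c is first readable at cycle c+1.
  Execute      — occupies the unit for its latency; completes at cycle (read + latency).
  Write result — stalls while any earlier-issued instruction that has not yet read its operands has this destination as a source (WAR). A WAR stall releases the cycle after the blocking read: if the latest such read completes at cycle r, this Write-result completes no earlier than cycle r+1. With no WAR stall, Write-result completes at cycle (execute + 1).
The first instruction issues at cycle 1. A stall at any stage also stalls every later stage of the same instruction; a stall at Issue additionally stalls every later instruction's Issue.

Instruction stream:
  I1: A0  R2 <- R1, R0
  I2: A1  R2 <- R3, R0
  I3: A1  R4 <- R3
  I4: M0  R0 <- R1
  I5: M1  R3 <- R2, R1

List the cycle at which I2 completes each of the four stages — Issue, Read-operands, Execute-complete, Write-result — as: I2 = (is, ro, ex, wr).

I2 = (5, 6, 8, 9)

I1  is:1  ro:2  ex:3  wr:4
I2  is:5  ro:6  ex:8  wr:9  — WAW R2: wait I1 write@4
I3  is:10  ro:11  ex:13  wr:14  — struct: A1 busy until I2 writes@9
I4  is:11  ro:12  ex:17  wr:18
I5  is:12  ro:13  ex:18  wr:19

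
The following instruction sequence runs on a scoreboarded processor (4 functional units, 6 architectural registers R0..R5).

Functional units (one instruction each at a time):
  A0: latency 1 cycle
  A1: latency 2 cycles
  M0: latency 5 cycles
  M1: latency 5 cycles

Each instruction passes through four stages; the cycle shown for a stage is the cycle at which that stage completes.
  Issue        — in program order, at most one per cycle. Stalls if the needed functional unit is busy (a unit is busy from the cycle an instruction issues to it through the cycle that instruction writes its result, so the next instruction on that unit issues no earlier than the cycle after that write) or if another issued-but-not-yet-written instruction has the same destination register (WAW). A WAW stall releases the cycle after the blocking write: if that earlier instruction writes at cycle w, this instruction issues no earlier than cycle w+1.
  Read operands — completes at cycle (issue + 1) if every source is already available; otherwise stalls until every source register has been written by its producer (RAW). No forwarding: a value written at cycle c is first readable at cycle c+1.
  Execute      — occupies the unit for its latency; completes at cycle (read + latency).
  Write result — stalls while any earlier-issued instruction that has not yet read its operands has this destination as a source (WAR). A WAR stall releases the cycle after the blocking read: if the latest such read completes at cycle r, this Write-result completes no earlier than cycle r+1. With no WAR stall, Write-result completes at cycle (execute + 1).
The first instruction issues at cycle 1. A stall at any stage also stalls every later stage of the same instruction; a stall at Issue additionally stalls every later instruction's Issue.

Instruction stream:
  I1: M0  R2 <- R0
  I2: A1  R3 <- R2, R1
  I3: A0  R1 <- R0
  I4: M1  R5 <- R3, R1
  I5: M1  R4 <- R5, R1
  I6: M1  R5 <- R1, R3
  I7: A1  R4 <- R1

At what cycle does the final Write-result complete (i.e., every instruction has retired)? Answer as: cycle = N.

cycle = 35

I1: IS=1 RO=2 EX=7 WR=8
I2: IS=2 RO=9 EX=11 WR=12  [RAW R2: wait I1 write@8]
I3: IS=3 RO=4 EX=5 WR=10  [WAR R1: wait I2 read@9]
I4: IS=4 RO=13 EX=18 WR=19  [RAW R3: wait I2 write@12]
I5: IS=20 RO=21 EX=26 WR=27  [struct: M1 busy until I4 writes@19]
I6: IS=28 RO=29 EX=34 WR=35  [struct: M1 busy until I5 writes@27]
I7: IS=29 RO=30 EX=32 WR=33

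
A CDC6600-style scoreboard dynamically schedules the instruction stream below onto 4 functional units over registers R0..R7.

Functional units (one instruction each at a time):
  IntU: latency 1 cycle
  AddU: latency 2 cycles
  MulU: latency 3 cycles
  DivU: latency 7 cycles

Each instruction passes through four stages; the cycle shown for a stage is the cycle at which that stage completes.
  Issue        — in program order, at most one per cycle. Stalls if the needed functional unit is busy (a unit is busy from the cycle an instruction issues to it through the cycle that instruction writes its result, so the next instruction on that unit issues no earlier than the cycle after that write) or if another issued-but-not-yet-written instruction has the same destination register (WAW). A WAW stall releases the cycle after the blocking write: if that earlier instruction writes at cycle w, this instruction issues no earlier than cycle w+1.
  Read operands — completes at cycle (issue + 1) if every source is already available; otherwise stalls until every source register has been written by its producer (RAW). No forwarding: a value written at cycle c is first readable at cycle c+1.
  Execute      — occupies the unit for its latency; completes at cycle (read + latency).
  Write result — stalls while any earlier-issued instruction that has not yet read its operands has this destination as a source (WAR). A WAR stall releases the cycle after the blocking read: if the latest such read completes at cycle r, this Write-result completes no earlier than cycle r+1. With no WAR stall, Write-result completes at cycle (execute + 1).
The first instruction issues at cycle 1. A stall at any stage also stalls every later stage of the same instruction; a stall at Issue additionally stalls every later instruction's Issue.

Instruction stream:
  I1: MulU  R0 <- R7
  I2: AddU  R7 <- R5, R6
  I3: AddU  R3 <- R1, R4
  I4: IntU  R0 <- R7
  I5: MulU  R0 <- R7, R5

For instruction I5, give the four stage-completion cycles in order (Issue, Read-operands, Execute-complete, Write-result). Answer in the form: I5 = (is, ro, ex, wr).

[1] I1 dispatched to MulU
[2] I1 operands ready, I2 dispatched to AddU
[3] I2 operands ready
[5] I1 complete, I2 complete
[6] R0←I1, R7←I2
[7] I3 dispatched to AddU
[8] I3 operands ready, I4 dispatched to IntU
[9] I4 operands ready
[10] I3 complete, I4 complete
[11] R3←I3, R0←I4
[12] I5 dispatched to MulU
[13] I5 operands ready
[16] I5 complete
[17] R0←I5

I5 = (12, 13, 16, 17)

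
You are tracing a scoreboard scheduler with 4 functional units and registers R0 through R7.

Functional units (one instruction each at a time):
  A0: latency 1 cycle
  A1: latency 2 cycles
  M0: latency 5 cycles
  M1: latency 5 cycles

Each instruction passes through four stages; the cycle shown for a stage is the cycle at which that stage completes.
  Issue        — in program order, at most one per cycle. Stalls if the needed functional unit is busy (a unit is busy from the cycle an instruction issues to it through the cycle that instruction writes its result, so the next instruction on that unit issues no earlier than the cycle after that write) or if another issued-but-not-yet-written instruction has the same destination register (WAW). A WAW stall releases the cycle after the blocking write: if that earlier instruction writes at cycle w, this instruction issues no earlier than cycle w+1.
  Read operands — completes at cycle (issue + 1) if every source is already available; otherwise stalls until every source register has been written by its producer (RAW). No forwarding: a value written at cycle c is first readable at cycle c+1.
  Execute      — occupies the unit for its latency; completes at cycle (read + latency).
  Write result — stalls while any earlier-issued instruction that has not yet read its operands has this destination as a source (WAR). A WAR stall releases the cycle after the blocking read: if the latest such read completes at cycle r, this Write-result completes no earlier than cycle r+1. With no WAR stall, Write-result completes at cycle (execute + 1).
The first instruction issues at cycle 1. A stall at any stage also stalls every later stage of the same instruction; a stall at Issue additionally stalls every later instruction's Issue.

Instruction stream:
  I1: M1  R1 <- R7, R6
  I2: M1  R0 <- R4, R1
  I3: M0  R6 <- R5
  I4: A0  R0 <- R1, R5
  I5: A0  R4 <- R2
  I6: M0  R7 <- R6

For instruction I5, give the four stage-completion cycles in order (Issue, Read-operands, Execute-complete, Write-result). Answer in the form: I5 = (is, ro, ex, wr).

I5 = (21, 22, 23, 24)

[1] I1 dispatched to M1
[2] I1 operands ready
[7] I1 complete
[8] R1←I1
[9] I2 dispatched to M1
[10] I2 operands ready | I3 dispatched to M0
[11] I3 operands ready
[15] I2 complete
[16] R0←I2 | I3 complete
[17] R6←I3 | I4 dispatched to A0
[18] I4 operands ready
[19] I4 complete
[20] R0←I4
[21] I5 dispatched to A0
[22] I5 operands ready | I6 dispatched to M0
[23] I5 complete | I6 operands ready
[24] R4←I5
[28] I6 complete
[29] R7←I6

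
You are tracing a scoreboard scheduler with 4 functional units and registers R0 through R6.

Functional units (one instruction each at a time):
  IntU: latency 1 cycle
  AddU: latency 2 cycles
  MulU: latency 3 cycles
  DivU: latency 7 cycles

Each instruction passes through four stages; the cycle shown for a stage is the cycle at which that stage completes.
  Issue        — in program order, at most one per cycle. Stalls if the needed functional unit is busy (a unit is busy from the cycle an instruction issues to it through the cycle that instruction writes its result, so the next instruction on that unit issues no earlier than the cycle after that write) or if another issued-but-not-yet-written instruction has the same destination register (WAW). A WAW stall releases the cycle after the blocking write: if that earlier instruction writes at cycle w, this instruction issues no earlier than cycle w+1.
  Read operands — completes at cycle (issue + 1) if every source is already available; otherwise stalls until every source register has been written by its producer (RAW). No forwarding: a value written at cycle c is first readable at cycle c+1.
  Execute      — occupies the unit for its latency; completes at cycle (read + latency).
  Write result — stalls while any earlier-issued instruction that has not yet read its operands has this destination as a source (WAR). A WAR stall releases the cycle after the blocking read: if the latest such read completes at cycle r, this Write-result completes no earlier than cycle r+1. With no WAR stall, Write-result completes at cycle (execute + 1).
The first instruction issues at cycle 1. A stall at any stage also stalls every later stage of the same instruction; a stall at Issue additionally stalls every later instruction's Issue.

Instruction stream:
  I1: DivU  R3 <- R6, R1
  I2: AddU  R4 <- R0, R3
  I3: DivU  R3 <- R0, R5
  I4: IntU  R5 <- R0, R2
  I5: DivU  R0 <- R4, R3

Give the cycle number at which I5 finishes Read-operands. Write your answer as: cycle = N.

cycle = 22

c1: I1→DivU
c2: I1 RO; I2→AddU
c9: I1 EX
c10: I1 WR R3
c11: I2 RO; I3→DivU
c12: I3 RO; I4→IntU
c13: I2 EX; I4 RO
c14: I2 WR R4; I4 EX
c15: I4 WR R5
c19: I3 EX
c20: I3 WR R3
c21: I5→DivU
c22: I5 RO
c29: I5 EX
c30: I5 WR R0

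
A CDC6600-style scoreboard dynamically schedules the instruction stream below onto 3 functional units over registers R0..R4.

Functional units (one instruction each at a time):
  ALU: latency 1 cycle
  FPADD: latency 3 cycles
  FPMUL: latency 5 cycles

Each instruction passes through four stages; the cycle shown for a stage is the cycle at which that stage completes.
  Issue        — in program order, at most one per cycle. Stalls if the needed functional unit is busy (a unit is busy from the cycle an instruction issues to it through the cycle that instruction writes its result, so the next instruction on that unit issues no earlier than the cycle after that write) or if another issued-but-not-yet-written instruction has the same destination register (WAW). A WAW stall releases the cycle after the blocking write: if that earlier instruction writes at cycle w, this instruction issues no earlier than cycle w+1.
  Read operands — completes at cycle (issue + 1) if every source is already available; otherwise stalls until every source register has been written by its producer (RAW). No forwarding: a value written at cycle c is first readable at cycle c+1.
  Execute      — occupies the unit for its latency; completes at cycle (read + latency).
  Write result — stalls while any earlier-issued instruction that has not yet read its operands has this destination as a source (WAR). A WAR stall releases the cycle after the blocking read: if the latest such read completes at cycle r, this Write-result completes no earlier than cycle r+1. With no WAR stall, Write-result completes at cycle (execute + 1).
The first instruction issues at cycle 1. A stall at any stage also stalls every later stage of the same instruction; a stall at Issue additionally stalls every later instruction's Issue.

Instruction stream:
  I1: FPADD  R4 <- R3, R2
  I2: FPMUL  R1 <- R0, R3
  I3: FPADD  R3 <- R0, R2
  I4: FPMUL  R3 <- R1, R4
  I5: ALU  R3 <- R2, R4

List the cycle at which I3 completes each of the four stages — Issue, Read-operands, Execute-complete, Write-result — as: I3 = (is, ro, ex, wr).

I3 = (7, 8, 11, 12)

cycle 1: I1 issues→FPADD
cycle 2: I1 reads; I2 issues→FPMUL
cycle 3: I2 reads
cycle 5: I1 exec-done
cycle 6: I1 writes R4
cycle 7: I3 issues→FPADD
cycle 8: I2 exec-done; I3 reads
cycle 9: I2 writes R1
cycle 11: I3 exec-done
cycle 12: I3 writes R3
cycle 13: I4 issues→FPMUL
cycle 14: I4 reads
cycle 19: I4 exec-done
cycle 20: I4 writes R3
cycle 21: I5 issues→ALU
cycle 22: I5 reads
cycle 23: I5 exec-done
cycle 24: I5 writes R3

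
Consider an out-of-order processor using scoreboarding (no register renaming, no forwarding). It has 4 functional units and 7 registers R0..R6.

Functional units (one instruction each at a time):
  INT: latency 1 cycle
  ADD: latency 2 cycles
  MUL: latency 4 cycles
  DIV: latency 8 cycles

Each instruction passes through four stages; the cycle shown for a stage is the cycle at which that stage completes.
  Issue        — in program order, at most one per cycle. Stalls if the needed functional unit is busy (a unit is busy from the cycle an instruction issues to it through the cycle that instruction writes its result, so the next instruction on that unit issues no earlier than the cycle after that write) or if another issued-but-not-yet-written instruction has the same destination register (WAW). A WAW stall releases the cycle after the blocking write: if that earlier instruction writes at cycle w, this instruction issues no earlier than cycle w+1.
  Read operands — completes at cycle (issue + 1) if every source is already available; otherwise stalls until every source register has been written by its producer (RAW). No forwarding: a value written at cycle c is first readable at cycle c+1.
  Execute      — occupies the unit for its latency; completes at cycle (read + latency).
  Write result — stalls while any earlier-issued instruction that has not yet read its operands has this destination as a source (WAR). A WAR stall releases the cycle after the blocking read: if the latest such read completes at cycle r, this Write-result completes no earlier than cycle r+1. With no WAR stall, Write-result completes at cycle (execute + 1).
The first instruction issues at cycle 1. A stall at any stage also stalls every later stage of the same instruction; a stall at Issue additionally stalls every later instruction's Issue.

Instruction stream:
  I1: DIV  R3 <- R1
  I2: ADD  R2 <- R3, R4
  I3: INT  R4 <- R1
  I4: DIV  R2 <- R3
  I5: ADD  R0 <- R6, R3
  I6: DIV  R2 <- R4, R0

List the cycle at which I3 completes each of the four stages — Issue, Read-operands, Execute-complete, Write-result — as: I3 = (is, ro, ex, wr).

cycle 1: I1 dispatched to DIV
cycle 2: I1 operands ready, I2 dispatched to ADD
cycle 3: I3 dispatched to INT
cycle 4: I3 operands ready
cycle 5: I3 complete
cycle 10: I1 complete
cycle 11: R3←I1
cycle 12: I2 operands ready
cycle 13: R4←I3
cycle 14: I2 complete
cycle 15: R2←I2
cycle 16: I4 dispatched to DIV
cycle 17: I4 operands ready, I5 dispatched to ADD
cycle 18: I5 operands ready
cycle 20: I5 complete
cycle 21: R0←I5
cycle 25: I4 complete
cycle 26: R2←I4
cycle 27: I6 dispatched to DIV
cycle 28: I6 operands ready
cycle 36: I6 complete
cycle 37: R2←I6

I3 = (3, 4, 5, 13)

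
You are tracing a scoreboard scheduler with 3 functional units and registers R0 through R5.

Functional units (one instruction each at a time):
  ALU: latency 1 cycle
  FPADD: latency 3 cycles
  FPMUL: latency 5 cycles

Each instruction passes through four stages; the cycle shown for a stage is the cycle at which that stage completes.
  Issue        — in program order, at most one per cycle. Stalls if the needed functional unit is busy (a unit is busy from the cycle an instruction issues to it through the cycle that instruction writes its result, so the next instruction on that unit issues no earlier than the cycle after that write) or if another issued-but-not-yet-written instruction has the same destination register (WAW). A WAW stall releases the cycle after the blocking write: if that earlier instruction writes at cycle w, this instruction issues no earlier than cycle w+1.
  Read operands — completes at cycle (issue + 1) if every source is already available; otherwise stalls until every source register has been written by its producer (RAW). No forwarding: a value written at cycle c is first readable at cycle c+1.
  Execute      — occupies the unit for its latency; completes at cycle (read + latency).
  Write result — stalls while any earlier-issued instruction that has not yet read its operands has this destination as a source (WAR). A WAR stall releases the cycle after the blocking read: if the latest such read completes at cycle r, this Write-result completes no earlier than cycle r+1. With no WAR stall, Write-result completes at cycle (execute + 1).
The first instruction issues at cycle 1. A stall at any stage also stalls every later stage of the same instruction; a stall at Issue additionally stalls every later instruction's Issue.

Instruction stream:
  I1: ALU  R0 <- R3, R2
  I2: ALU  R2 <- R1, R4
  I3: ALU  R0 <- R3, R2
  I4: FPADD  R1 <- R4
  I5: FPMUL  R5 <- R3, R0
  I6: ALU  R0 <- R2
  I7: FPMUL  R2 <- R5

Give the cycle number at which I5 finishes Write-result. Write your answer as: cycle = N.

cycle = 19

[I1] 1/2/3/4
[I2] 5/6/7/8  (struct: ALU busy until I1 writes@4)
[I3] 9/10/11/12  (struct: ALU busy until I2 writes@8)
[I4] 10/11/14/15
[I5] 11/13/18/19  (RAW R0: wait I3 write@12)
[I6] 13/14/15/16  (struct: ALU busy until I3 writes@12)
[I7] 20/21/26/27  (struct: FPMUL busy until I5 writes@19)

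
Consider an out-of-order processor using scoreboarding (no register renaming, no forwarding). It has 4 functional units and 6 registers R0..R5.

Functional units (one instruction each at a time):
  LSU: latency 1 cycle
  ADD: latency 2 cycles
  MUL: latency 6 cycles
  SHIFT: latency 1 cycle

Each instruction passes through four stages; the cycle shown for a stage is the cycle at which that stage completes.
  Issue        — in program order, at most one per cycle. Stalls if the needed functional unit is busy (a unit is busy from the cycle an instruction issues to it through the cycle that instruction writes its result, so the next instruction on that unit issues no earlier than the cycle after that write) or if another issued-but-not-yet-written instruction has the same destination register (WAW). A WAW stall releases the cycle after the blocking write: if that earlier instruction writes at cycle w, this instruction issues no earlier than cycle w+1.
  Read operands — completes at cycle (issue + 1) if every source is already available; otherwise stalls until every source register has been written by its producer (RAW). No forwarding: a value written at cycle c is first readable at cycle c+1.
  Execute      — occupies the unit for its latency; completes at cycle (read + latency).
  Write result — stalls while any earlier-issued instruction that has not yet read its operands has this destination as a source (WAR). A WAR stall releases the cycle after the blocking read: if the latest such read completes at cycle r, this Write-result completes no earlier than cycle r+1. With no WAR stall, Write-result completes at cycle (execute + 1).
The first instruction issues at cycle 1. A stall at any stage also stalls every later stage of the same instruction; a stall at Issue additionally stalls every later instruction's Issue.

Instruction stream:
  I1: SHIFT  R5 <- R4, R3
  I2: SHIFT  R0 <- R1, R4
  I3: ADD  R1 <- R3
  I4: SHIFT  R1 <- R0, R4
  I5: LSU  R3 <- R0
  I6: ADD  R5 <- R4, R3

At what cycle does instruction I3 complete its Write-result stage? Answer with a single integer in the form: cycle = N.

t=1  I1 issues→SHIFT
t=2  I1 reads
t=3  I1 exec-done
t=4  I1 writes R5
t=5  I2 issues→SHIFT
t=6  I2 reads | I3 issues→ADD
t=7  I2 exec-done | I3 reads
t=8  I2 writes R0
t=9  I3 exec-done
t=10  I3 writes R1
t=11  I4 issues→SHIFT
t=12  I4 reads | I5 issues→LSU
t=13  I4 exec-done | I5 reads | I6 issues→ADD
t=14  I4 writes R1 | I5 exec-done
t=15  I5 writes R3
t=16  I6 reads
t=18  I6 exec-done
t=19  I6 writes R5

cycle = 10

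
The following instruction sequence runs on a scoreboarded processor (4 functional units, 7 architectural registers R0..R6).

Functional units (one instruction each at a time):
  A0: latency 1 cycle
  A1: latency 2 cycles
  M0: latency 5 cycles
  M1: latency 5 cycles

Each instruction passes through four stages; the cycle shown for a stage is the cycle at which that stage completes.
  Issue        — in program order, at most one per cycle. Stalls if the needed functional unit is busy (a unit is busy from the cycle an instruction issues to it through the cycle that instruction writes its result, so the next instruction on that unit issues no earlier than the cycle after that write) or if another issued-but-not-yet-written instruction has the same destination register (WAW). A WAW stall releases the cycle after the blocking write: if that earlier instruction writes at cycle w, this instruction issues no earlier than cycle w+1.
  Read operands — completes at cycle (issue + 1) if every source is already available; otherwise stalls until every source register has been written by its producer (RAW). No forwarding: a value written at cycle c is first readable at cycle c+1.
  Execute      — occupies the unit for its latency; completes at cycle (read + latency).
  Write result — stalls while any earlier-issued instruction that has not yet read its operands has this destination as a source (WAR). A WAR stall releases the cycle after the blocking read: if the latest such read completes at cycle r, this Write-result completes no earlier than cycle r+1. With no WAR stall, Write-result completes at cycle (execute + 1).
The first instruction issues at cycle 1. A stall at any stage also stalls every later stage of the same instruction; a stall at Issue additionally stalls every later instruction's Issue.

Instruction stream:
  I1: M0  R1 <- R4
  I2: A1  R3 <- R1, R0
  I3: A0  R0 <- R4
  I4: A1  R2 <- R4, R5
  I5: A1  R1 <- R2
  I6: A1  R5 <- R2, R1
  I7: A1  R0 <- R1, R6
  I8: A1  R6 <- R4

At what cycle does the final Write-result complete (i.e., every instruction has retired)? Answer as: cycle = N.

cycle = 37

c1: I1 dispatched to M0
c2: I1 operands ready | I2 dispatched to A1
c3: I3 dispatched to A0
c4: I3 operands ready
c5: I3 complete
c7: I1 complete
c8: R1←I1
c9: I2 operands ready
c10: R0←I3
c11: I2 complete
c12: R3←I2
c13: I4 dispatched to A1
c14: I4 operands ready
c16: I4 complete
c17: R2←I4
c18: I5 dispatched to A1
c19: I5 operands ready
c21: I5 complete
c22: R1←I5
c23: I6 dispatched to A1
c24: I6 operands ready
c26: I6 complete
c27: R5←I6
c28: I7 dispatched to A1
c29: I7 operands ready
c31: I7 complete
c32: R0←I7
c33: I8 dispatched to A1
c34: I8 operands ready
c36: I8 complete
c37: R6←I8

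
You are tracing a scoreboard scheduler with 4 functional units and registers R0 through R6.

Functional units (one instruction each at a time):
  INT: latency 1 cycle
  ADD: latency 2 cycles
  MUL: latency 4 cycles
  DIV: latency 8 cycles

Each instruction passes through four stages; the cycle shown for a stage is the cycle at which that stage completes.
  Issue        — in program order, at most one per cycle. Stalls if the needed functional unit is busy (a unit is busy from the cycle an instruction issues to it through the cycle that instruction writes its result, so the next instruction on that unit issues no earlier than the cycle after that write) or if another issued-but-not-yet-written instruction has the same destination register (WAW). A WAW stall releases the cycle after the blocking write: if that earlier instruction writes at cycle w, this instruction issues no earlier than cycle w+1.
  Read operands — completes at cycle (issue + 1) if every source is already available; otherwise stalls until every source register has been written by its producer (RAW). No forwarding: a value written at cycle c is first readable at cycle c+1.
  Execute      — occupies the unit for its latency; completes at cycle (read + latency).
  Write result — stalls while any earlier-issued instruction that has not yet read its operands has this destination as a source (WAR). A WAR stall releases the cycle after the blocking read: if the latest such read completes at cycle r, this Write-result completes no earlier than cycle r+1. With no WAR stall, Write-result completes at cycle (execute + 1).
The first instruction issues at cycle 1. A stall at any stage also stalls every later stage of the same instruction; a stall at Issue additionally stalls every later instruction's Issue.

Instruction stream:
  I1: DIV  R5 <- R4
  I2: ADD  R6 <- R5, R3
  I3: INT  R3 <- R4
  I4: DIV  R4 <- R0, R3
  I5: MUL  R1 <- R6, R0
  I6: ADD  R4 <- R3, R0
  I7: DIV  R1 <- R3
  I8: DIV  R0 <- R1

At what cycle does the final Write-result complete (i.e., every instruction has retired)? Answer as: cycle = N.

I1: IS=1 RO=2 EX=10 WR=11
I2: IS=2 RO=12 EX=14 WR=15  [RAW R5: wait I1 write@11]
I3: IS=3 RO=4 EX=5 WR=13  [WAR R3: wait I2 read@12]
I4: IS=12 RO=14 EX=22 WR=23  [struct: DIV busy until I1 writes@11; RAW R3: wait I3 write@13]
I5: IS=13 RO=16 EX=20 WR=21  [RAW R6: wait I2 write@15]
I6: IS=24 RO=25 EX=27 WR=28  [WAW R4: wait I4 write@23]
I7: IS=25 RO=26 EX=34 WR=35
I8: IS=36 RO=37 EX=45 WR=46  [struct: DIV busy until I7 writes@35]

cycle = 46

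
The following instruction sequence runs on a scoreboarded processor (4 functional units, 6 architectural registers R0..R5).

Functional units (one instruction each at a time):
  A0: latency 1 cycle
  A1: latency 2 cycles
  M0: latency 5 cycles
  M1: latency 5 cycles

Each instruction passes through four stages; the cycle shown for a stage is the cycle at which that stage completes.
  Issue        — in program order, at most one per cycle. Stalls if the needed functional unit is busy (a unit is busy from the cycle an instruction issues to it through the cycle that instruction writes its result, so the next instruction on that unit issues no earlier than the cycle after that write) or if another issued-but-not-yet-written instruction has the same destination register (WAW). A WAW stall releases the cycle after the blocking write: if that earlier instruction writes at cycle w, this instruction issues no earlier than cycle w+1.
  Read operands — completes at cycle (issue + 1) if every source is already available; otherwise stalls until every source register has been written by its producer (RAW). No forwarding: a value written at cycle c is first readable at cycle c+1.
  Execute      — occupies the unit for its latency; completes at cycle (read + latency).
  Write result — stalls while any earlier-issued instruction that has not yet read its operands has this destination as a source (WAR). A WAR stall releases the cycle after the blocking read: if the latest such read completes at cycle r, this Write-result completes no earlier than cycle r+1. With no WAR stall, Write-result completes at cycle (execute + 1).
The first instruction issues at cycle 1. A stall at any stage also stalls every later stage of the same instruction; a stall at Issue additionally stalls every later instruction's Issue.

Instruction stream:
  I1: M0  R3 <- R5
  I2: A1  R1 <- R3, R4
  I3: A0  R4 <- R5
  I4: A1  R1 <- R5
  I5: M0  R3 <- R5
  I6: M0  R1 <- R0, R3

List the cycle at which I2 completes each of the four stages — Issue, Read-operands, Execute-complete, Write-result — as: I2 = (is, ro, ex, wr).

I2 = (2, 9, 11, 12)

I1  is:1  ro:2  ex:7  wr:8
I2  is:2  ro:9  ex:11  wr:12  — RAW R3: wait I1 write@8
I3  is:3  ro:4  ex:5  wr:10  — WAR R4: wait I2 read@9
I4  is:13  ro:14  ex:16  wr:17  — struct: A1 busy until I2 writes@12
I5  is:14  ro:15  ex:20  wr:21
I6  is:22  ro:23  ex:28  wr:29  — struct: M0 busy until I5 writes@21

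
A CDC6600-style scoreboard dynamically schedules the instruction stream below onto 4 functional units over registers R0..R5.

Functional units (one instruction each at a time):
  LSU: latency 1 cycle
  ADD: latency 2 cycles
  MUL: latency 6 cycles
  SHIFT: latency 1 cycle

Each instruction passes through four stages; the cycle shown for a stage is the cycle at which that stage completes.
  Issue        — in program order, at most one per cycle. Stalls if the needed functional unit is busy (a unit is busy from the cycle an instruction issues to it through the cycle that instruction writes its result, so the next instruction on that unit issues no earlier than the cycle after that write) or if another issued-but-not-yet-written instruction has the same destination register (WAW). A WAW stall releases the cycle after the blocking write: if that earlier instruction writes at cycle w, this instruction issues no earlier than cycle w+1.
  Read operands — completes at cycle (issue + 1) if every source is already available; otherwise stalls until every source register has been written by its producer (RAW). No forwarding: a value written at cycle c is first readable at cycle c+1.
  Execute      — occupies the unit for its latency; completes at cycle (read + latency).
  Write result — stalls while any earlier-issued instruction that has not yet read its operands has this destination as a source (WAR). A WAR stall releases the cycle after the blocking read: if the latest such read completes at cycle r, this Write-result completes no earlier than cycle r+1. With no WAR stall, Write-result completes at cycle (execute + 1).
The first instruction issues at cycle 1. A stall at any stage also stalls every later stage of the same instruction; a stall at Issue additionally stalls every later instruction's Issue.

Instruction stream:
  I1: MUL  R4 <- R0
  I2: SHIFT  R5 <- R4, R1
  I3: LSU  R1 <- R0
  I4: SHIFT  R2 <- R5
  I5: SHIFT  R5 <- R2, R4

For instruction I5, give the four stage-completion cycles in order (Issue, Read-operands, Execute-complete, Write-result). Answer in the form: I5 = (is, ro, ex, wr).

I5 = (17, 18, 19, 20)

I1  is:1  ro:2  ex:8  wr:9
I2  is:2  ro:10  ex:11  wr:12  — RAW R4: wait I1 write@9
I3  is:3  ro:4  ex:5  wr:11  — WAR R1: wait I2 read@10
I4  is:13  ro:14  ex:15  wr:16  — struct: SHIFT busy until I2 writes@12
I5  is:17  ro:18  ex:19  wr:20  — struct: SHIFT busy until I4 writes@16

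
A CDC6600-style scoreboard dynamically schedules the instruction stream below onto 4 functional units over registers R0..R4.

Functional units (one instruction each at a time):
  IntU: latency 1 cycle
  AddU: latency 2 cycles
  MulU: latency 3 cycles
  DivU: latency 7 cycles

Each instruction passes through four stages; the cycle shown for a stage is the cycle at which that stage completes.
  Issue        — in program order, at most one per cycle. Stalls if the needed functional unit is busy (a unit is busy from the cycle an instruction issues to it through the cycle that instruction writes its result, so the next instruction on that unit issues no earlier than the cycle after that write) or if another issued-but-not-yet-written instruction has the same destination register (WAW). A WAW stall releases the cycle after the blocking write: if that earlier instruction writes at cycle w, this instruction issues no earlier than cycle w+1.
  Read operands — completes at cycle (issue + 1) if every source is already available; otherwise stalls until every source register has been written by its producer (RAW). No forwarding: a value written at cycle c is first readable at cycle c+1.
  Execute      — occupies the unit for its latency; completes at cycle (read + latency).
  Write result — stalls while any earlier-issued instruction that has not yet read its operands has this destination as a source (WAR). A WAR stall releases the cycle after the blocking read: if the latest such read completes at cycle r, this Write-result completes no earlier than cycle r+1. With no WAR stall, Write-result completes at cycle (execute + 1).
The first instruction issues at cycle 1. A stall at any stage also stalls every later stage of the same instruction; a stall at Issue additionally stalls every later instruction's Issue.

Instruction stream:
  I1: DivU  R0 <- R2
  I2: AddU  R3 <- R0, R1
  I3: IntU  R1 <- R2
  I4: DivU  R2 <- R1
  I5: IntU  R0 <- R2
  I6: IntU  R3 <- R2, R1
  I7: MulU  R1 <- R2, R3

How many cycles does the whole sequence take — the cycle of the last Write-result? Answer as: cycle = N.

cycle = 33

[1] I1→DivU
[2] I1 RO, I2→AddU
[3] I3→IntU
[4] I3 RO
[5] I3 EX
[9] I1 EX
[10] I1 WR R0
[11] I2 RO, I4→DivU
[12] I3 WR R1
[13] I2 EX, I4 RO, I5→IntU
[14] I2 WR R3
[20] I4 EX
[21] I4 WR R2
[22] I5 RO
[23] I5 EX
[24] I5 WR R0
[25] I6→IntU
[26] I6 RO, I7→MulU
[27] I6 EX
[28] I6 WR R3
[29] I7 RO
[32] I7 EX
[33] I7 WR R1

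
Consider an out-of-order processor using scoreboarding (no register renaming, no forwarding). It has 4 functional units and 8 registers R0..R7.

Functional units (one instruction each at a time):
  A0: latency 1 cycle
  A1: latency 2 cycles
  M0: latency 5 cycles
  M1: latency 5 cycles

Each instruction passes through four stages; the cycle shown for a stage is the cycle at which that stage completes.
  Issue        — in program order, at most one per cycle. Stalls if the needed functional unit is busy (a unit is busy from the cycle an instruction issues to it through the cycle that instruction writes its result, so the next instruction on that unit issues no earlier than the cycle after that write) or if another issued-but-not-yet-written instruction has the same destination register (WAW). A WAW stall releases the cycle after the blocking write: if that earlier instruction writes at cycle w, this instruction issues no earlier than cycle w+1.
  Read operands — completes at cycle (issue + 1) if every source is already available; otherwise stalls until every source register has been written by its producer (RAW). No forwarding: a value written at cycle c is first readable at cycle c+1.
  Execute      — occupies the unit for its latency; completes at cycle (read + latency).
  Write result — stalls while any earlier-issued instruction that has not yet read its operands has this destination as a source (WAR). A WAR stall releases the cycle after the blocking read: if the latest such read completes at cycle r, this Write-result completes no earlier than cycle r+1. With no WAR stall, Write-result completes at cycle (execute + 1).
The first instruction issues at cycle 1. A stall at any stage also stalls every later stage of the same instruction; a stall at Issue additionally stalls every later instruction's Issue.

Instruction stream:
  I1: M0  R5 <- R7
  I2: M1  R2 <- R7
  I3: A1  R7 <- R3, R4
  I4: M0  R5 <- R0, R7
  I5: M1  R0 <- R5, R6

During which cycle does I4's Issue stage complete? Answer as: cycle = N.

I1: IS=1 RO=2 EX=7 WR=8
I2: IS=2 RO=3 EX=8 WR=9
I3: IS=3 RO=4 EX=6 WR=7
I4: IS=9 RO=10 EX=15 WR=16  [struct: M0 busy until I1 writes@8]
I5: IS=10 RO=17 EX=22 WR=23  [RAW R5: wait I4 write@16]

cycle = 9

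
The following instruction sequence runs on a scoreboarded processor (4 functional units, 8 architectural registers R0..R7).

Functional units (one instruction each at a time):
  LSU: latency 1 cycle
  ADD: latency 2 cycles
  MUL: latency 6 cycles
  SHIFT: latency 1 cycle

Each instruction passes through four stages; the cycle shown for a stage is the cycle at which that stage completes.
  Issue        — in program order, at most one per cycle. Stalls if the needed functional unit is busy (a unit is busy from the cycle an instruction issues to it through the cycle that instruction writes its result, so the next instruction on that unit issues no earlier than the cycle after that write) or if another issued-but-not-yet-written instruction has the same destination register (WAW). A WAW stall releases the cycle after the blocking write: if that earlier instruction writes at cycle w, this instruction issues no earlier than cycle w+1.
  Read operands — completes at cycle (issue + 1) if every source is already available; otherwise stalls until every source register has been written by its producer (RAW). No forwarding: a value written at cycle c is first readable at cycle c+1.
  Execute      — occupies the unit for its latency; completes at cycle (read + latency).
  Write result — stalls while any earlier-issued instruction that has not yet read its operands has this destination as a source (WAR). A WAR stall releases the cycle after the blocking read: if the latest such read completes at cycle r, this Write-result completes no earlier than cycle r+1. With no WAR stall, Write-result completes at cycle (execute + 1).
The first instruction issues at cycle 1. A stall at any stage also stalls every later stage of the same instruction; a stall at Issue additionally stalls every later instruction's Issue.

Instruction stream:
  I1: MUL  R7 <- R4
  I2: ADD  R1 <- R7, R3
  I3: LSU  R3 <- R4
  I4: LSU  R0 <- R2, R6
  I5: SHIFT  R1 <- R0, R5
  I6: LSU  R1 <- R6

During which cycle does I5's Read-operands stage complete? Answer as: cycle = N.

cycle 1: issue I1 (MUL)
cycle 2: I1 read-ops, issue I2 (ADD)
cycle 3: issue I3 (LSU)
cycle 4: I3 read-ops
cycle 5: I3 finished on LSU
cycle 8: I1 finished on MUL
cycle 9: I1→R7
cycle 10: I2 read-ops
cycle 11: I3→R3
cycle 12: I2 finished on ADD, issue I4 (LSU)
cycle 13: I2→R1, I4 read-ops
cycle 14: I4 finished on LSU, issue I5 (SHIFT)
cycle 15: I4→R0
cycle 16: I5 read-ops
cycle 17: I5 finished on SHIFT
cycle 18: I5→R1
cycle 19: issue I6 (LSU)
cycle 20: I6 read-ops
cycle 21: I6 finished on LSU
cycle 22: I6→R1

cycle = 16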